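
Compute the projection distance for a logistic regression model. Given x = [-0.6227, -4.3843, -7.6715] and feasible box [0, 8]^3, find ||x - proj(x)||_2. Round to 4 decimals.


Project each component onto [0, 8].
clip(-0.6227) = 0.0, clip(-4.3843) = 0.0, clip(-7.6715) = 0.0
Projection = [0.0, 0.0, 0.0]
Squared diffs: [0.3878, 19.2221, 58.8519]
Distance = sqrt(78.4618) = 8.8579


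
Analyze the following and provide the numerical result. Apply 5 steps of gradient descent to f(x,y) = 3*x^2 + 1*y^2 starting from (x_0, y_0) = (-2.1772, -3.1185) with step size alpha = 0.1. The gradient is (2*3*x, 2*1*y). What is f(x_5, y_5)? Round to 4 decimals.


Gradient descent on f(x,y) = 3*x^2 + 1*y^2.
Starting point: (-2.1772, -3.1185), alpha = 0.1
Step 1: grad_x = 2*3*-2.1772 = -13.0632, grad_y = 2*1*-3.1185 = -6.237
  x_1 = -2.1772 - 0.1*-13.0632 = -0.8709
  y_1 = -3.1185 - 0.1*-6.237 = -2.4948
Step 2: grad_x = 2*3*-0.8709 = -5.2253, grad_y = 2*1*-2.4948 = -4.9896
  x_2 = -0.8709 - 0.1*-5.2253 = -0.3484
  y_2 = -2.4948 - 0.1*-4.9896 = -1.9958
Step 3: grad_x = 2*3*-0.3484 = -2.0901, grad_y = 2*1*-1.9958 = -3.9917
  x_3 = -0.3484 - 0.1*-2.0901 = -0.1393
  y_3 = -1.9958 - 0.1*-3.9917 = -1.5967
Step 4: grad_x = 2*3*-0.1393 = -0.836, grad_y = 2*1*-1.5967 = -3.1933
  x_4 = -0.1393 - 0.1*-0.836 = -0.0557
  y_4 = -1.5967 - 0.1*-3.1933 = -1.2773
Step 5: grad_x = 2*3*-0.0557 = -0.3344, grad_y = 2*1*-1.2773 = -2.5547
  x_5 = -0.0557 - 0.1*-0.3344 = -0.0223
  y_5 = -1.2773 - 0.1*-2.5547 = -1.0219
f(-0.0223, -1.0219) = 3*(-0.0223)^2 + 1*(-1.0219)^2 = 1.0457


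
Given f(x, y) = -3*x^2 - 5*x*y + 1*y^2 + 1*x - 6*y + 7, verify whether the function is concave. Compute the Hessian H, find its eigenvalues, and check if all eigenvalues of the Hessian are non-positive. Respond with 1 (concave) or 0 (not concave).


The Hessian of f(x,y) = -3*x^2 - 5*x*y + 1*y^2 + 1*x - 6*y + 7 is:
H = [[-6, -5], [-5, 2]]
Trace = -6 + 2 = -4
Determinant = -6*2 - (-5)^2 = -37
Discriminant = (-4)^2 - 4*-37 = 164.0
Eigenvalues: lambda_1 = -8.4031, lambda_2 = 4.4031
The function is not concave.

0


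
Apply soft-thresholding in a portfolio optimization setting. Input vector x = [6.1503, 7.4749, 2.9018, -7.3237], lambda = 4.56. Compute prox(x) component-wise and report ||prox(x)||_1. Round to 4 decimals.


Soft-thresholding with lambda = 4.56:
prox(6.1503) = sign(6.1503)*max(|6.1503| - 4.56, 0) = 1.5903
prox(7.4749) = sign(7.4749)*max(|7.4749| - 4.56, 0) = 2.9149
prox(2.9018) = sign(2.9018)*max(|2.9018| - 4.56, 0) = 0.0
prox(-7.3237) = sign(-7.3237)*max(|-7.3237| - 4.56, 0) = -2.7637
prox(x) = [1.5903, 2.9149, 0.0, -2.7637]
||prox(x)||_1 = 1.5903 + 2.9149 + 0.0 + 2.7637 = 7.2689


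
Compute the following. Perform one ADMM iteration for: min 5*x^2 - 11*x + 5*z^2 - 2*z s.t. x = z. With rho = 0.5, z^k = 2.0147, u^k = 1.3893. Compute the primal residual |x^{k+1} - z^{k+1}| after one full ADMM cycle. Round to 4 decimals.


ADMM iteration with rho = 0.5, z^k = 2.0147, u^k = 1.3893
Step 1: x-update.
Minimize 5*x^2 - 11*x + (0.5/2)*(x - 2.0147 + 1.3893)^2
FOC: (2*5 + 0.5)*x = 11 + 0.5*(2.0147 - 1.3893)
x^{k+1} = 1.0774
Step 2: z-update.
Minimize 5*z^2 - 2*z + (0.5/2)*(1.0774 - z + 1.3893)^2
FOC: (2*5 + 0.5)*z = 2 + 0.5*(1.0774 + 1.3893)
z^{k+1} = 0.3079
Step 3: u-update.
u^{k+1} = 1.3893 + 1.0774 - 0.3079 = 2.1588
Step 4: Primal residual = |1.0774 - 0.3079| = 0.7695


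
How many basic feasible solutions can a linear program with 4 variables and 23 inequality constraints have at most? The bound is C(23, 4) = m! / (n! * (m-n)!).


Each vertex corresponds to some choice of n active constraints out of m, so the number of vertices is at most C(m, n) = m! / (n!(m-n)!).
m = 23, n = 4
Numerator: 23 * 22 * 21 * 20
Denominator: 4! = 24
C(23, 4) = 8855


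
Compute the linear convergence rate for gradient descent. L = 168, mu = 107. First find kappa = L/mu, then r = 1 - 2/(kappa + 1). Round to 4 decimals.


Step 1: Compute the condition number.
kappa = L/mu = 168/107 = 1.5701
Step 2: Compute the convergence rate.
r = 1 - 2/(kappa + 1) = 1 - 2*mu/(L + mu) = (L - mu)/(L + mu) = 61/275 = 0.2218


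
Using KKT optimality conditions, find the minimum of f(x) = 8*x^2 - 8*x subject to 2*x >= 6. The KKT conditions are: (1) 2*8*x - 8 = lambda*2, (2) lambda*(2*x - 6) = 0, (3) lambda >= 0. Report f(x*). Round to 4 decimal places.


Step 1: Try lambda = 0 (constraint inactive).
x_unc = 8/(2*8) = 0.5
Check: 2*0.5 = 1.0 < 6 -- violated!
Step 2: Constraint must be active: 2*x = 6
x* = 6/2 = 3.0
lambda = (2*8*3.0 - 8)/2 = 20.0
Step 3: Compute optimal value.
f(x*) = 8*3.0^2 - 8*3.0 = 48.0


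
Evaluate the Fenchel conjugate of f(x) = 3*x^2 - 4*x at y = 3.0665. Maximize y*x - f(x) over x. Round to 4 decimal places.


f*(y) = sup_x {y*x - a*x^2 - b*x} = sup_x {(y-b)*x - a*x^2}
FOC: (y - b) - 2a*x = 0 => x* = (y - b)/(2a)
x* = (3.0665 + 4)/(2*3) = 1.1778
f*(3.0665) = (y-b)^2/(4a) = (3.0665 + 4)^2/(4*3)
= 49.9354/12 = 4.1613


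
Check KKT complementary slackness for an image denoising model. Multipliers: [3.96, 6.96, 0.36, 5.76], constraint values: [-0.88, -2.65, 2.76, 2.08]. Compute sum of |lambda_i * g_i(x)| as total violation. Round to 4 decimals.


KKT complementary slackness check:
lambda_1 * g_1 = 3.96 * -0.88 = -3.4848
lambda_2 * g_2 = 6.96 * -2.65 = -18.444
lambda_3 * g_3 = 0.36 * 2.76 = 0.9936
lambda_4 * g_4 = 5.76 * 2.08 = 11.9808
Total violation = 3.4848 + 18.444 + 0.9936 + 11.9808 = 34.9032


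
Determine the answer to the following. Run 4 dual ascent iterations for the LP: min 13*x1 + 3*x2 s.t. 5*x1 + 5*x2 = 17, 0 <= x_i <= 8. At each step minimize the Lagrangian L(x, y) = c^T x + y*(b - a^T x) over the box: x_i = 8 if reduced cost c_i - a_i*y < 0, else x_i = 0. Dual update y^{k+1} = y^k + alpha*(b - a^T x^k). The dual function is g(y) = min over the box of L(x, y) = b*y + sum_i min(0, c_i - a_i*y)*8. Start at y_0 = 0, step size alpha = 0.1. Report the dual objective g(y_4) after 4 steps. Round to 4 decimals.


Dual ascent for LP: min 13*x1 + 3*x2, 5*x1 + 5*x2 = 17, 0 <= x_i <= 8
Step 1: y^k = 0.0, reduced costs: (13.0, 3.0)
  x^k = (0.0, 0.0), subgradient = b - a^T x = 17.0
  y^{k+1} = 0.0 + 0.1*17.0 = 1.7
Step 2: y^k = 1.7, reduced costs: (4.5, -5.5)
  x^k = (0.0, 8.0), subgradient = b - a^T x = -23.0
  y^{k+1} = 1.7 + 0.1*-23.0 = -0.6
Step 3: y^k = -0.6, reduced costs: (16.0, 6.0)
  x^k = (0.0, 0.0), subgradient = b - a^T x = 17.0
  y^{k+1} = -0.6 + 0.1*17.0 = 1.1
Step 4: y^k = 1.1, reduced costs: (7.5, -2.5)
  x^k = (0.0, 8.0), subgradient = b - a^T x = -23.0
  y^{k+1} = 1.1 + 0.1*-23.0 = -1.2
Dual objective at y_4 = -1.2: reduced costs (19.0, 9.0), box minimizer x = (0.0, 0.0)
g(y_4) = b*y + (c1 - a1*y)*x1 + (c2 - a2*y)*x2 = 17*(-1.2) + 19.0*0.0 + 9.0*0.0 = -20.4 + 0.0 + 0.0 = -20.4


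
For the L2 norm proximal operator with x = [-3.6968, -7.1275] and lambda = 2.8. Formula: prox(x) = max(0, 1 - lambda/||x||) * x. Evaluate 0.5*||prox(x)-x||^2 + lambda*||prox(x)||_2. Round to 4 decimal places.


Step 1: Compute ||x||.
||x|| = 8.0292
Step 2: Compute scaling factor.
scale = max(0, 1 - 2.8/8.0292) = 0.6513
Step 3: prox(x) = [-2.4076, -4.6419]
||prox(x)|| = 5.2292
Step 4: Proximal objective.
0.5*||prox-x||^2 = 3.92
lambda*||prox|| = 14.6418
Total = 18.5617


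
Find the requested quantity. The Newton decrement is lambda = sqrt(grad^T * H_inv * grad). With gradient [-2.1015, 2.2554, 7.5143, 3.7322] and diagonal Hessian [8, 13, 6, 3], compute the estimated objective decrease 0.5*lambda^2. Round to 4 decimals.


Step 1: H is diagonal, so H^(-1) * g = [-0.2627, 0.1735, 1.2524, 1.2441].
Step 2: g^T H^(-1) g = sum_i g_i^2 / H_ii
  = (-2.1015)^2/8 + (2.2554)^2/13 + (7.5143)^2/6 + (3.7322)^2/3
  = 0.552 + 0.3913 + 9.4108 + 4.6431 = 14.9972
Step 3: Objective decrease = 0.5 * g^T H^(-1) g = 7.4986


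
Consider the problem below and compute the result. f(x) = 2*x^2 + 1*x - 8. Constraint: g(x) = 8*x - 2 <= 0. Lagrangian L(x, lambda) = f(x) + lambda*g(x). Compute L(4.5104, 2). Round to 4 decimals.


Step 1: Evaluate f(x).
f(4.5104) = 2*4.5104^2 + 1*4.5104 - 8 = 37.1978
Step 2: Evaluate g(x).
g(4.5104) = 8*4.5104 - 2 = 34.0832
Step 3: Compute Lagrangian.
L = 37.1978 + 2*34.0832 = 105.3642


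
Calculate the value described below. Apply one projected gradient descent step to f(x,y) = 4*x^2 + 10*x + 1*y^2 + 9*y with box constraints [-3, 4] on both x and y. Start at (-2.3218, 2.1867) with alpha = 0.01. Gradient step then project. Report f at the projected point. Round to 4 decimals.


Step 1: Compute gradient at (-2.3218, 2.1867).
grad_x = 2*4*-2.3218 + 10 = -8.5744
grad_y = 2*1*2.1867 + 9 = 13.3734
Step 2: Gradient step.
x_raw = -2.3218 - 0.01*-8.5744 = -2.2361
y_raw = 2.1867 - 0.01*13.3734 = 2.053
Step 3: Project onto [-3, 4].
x_proj = clip(-2.2361) = -2.2361
y_proj = clip(2.053) = 2.053
Step 4: Evaluate f.
f(-2.2361, 2.053) = 20.3306


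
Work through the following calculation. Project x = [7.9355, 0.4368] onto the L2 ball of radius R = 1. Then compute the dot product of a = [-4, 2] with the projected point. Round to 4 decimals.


Step 1: Compute ||x|| (intermediates to 6 decimals).
||x|| = sqrt(7.9355^2 + 0.4368^2) = 7.947512
Step 2: Project.
Since ||x|| > R, scale = R/||x|| = 1/7.947512 = 0.125826, proj(x) = scale * x
proj(x) = [0.998492, 0.054961]
Step 3: Dot product.
a^T * proj(x) = -4*0.998492 + 2*0.054961 = -3.884


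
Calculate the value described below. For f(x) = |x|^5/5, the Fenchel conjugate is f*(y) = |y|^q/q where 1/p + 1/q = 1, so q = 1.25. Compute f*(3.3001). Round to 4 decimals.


The conjugate exponent q satisfies 1/p + 1/q = 1.
p = 5, so q = 5/(5 - 1) = 1.25
|y|^q = 3.3001^1.25 = 4.4479
f*(3.3001) = 4.4479 / 1.25 = 3.5584


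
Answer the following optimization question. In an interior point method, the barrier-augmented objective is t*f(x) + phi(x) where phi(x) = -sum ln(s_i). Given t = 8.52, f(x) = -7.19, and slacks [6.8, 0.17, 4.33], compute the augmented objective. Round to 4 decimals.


Step 1: Compute log-barrier.
ln values: [1.9169, -1.772, 1.4656]
phi = -(1.9169 - 1.772 + 1.4656) = -1.6105
Step 2: Compute augmented objective.
t*f(x) = 8.52*-7.19 = -61.2588
Total = -61.2588 - 1.6105 = -62.8693


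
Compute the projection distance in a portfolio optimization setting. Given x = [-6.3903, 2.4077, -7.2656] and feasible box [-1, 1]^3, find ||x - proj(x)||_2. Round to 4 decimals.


Project each component onto [-1, 1].
clip(-6.3903) = -1.0, clip(2.4077) = 1.0, clip(-7.2656) = -1.0
Projection = [-1.0, 1.0, -1.0]
Squared diffs: [29.0553, 1.9816, 39.2577]
Distance = sqrt(70.2946) = 8.3842


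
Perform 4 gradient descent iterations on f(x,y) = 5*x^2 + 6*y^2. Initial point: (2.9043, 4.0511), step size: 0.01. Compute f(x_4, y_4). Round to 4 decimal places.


Gradient descent on f(x,y) = 5*x^2 + 6*y^2.
Starting point: (2.9043, 4.0511), alpha = 0.01
Step 1: grad_x = 2*5*2.9043 = 29.043, grad_y = 2*6*4.0511 = 48.6132
  x_1 = 2.9043 - 0.01*29.043 = 2.6139
  y_1 = 4.0511 - 0.01*48.6132 = 3.565
Step 2: grad_x = 2*5*2.6139 = 26.1387, grad_y = 2*6*3.565 = 42.7796
  x_2 = 2.6139 - 0.01*26.1387 = 2.3525
  y_2 = 3.565 - 0.01*42.7796 = 3.1372
Step 3: grad_x = 2*5*2.3525 = 23.5248, grad_y = 2*6*3.1372 = 37.6461
  x_3 = 2.3525 - 0.01*23.5248 = 2.1172
  y_3 = 3.1372 - 0.01*37.6461 = 2.7607
Step 4: grad_x = 2*5*2.1172 = 21.1723, grad_y = 2*6*2.7607 = 33.1285
  x_4 = 2.1172 - 0.01*21.1723 = 1.9055
  y_4 = 2.7607 - 0.01*33.1285 = 2.4294
f(1.9055, 2.4294) = 5*1.9055^2 + 6*2.4294^2 = 53.5675


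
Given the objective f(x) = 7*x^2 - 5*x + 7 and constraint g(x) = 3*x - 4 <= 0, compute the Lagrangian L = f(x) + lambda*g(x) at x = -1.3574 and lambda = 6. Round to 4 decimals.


Step 1: Evaluate f(x).
f(-1.3574) = 7*(-1.3574)^2 - 5*(-1.3574) + 7 = 26.6847
Step 2: Evaluate g(x).
g(-1.3574) = 3*-1.3574 - 4 = -8.0722
Step 3: Compute Lagrangian.
L = 26.6847 + 6*-8.0722 = -21.7485


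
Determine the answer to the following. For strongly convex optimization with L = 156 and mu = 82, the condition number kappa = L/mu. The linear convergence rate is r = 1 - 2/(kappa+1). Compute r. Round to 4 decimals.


Step 1: Compute the condition number.
kappa = L/mu = 156/82 = 1.9024
Step 2: Compute the convergence rate.
r = 1 - 2/(kappa + 1) = 1 - 2*mu/(L + mu) = (L - mu)/(L + mu) = 74/238 = 0.3109


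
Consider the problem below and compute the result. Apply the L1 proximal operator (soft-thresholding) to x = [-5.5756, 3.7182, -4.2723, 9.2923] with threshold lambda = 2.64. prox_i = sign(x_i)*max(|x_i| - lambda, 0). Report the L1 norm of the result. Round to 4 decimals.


Soft-thresholding with lambda = 2.64:
prox(-5.5756) = sign(-5.5756)*max(|-5.5756| - 2.64, 0) = -2.9356
prox(3.7182) = sign(3.7182)*max(|3.7182| - 2.64, 0) = 1.0782
prox(-4.2723) = sign(-4.2723)*max(|-4.2723| - 2.64, 0) = -1.6323
prox(9.2923) = sign(9.2923)*max(|9.2923| - 2.64, 0) = 6.6523
prox(x) = [-2.9356, 1.0782, -1.6323, 6.6523]
||prox(x)||_1 = 2.9356 + 1.0782 + 1.6323 + 6.6523 = 12.2984


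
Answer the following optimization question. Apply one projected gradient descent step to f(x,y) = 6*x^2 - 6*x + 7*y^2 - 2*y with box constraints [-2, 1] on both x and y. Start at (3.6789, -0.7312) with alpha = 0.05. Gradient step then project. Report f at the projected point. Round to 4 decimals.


Step 1: Compute gradient at (3.6789, -0.7312).
grad_x = 2*6*3.6789 - 6 = 38.1468
grad_y = 2*7*-0.7312 - 2 = -12.2368
Step 2: Gradient step.
x_raw = 3.6789 - 0.05*38.1468 = 1.7716
y_raw = -0.7312 - 0.05*-12.2368 = -0.1194
Step 3: Project onto [-2, 1].
x_proj = clip(1.7716) = 1.0
y_proj = clip(-0.1194) = -0.1194
Step 4: Evaluate f.
f(1.0, -0.1194) = 0.3384


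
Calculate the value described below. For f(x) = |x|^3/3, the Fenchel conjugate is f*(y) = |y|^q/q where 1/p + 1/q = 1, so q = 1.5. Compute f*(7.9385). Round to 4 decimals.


The conjugate exponent q satisfies 1/p + 1/q = 1.
p = 3, so q = 3/(3 - 1) = 1.5
|y|^q = 7.9385^1.5 = 22.367
f*(7.9385) = 22.367 / 1.5 = 14.9113


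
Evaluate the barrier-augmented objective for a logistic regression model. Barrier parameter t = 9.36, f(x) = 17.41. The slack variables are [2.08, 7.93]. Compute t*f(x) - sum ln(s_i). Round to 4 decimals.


Step 1: Compute log-barrier.
ln values: [0.7324, 2.0707]
phi = -(0.7324 + 2.0707) = -2.803
Step 2: Compute augmented objective.
t*f(x) = 9.36*17.41 = 162.9576
Total = 162.9576 - 2.803 = 160.1546


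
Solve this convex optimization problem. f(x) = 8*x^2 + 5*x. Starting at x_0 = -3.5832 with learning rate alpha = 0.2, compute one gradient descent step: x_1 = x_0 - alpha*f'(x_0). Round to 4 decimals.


We compute the gradient at x_0 and apply the update.
f'(x) = 16*x + 5
f'(-3.5832) = 16*-3.5832 + 5 = -52.3312
x_1 = -3.5832 - 0.2*-52.3312 = 6.883


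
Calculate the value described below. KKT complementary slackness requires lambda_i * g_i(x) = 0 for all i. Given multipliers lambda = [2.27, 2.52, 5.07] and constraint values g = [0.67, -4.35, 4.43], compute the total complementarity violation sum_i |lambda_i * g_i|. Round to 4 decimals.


KKT complementary slackness check:
lambda_1 * g_1 = 2.27 * 0.67 = 1.5209
lambda_2 * g_2 = 2.52 * -4.35 = -10.962
lambda_3 * g_3 = 5.07 * 4.43 = 22.4601
Total violation = 1.5209 + 10.962 + 22.4601 = 34.943


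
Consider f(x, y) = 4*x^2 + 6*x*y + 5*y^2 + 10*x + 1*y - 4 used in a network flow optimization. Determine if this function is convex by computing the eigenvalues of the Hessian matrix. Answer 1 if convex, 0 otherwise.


The Hessian of f(x,y) = 4*x^2 + 6*x*y + 5*y^2 + 10*x + 1*y - 4 is:
H = [[8, 6], [6, 10]]
Trace = 8 + 10 = 18
Determinant = 8*10 - (6)^2 = 44
Discriminant = (18)^2 - 4*44 = 148.0
Eigenvalues: lambda_1 = 2.9172, lambda_2 = 15.0828
The function is convex.

1


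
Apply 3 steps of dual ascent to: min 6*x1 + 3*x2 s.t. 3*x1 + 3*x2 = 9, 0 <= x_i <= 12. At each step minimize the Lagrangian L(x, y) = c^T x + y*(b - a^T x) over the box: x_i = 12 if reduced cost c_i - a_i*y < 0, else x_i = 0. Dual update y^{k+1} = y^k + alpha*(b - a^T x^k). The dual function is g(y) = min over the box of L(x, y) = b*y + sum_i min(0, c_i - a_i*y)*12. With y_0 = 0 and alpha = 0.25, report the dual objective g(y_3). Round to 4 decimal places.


Dual ascent for LP: min 6*x1 + 3*x2, 3*x1 + 3*x2 = 9, 0 <= x_i <= 12
Step 1: y^k = 0.0, reduced costs: (6.0, 3.0)
  x^k = (0.0, 0.0), subgradient = b - a^T x = 9.0
  y^{k+1} = 0.0 + 0.25*9.0 = 2.25
Step 2: y^k = 2.25, reduced costs: (-0.75, -3.75)
  x^k = (12.0, 12.0), subgradient = b - a^T x = -63.0
  y^{k+1} = 2.25 + 0.25*-63.0 = -13.5
Step 3: y^k = -13.5, reduced costs: (46.5, 43.5)
  x^k = (0.0, 0.0), subgradient = b - a^T x = 9.0
  y^{k+1} = -13.5 + 0.25*9.0 = -11.25
Dual objective at y_3 = -11.25: reduced costs (39.75, 36.75), box minimizer x = (0.0, 0.0)
g(y_3) = b*y + (c1 - a1*y)*x1 + (c2 - a2*y)*x2 = 9*(-11.25) + 39.75*0.0 + 36.75*0.0 = -101.25 + 0.0 + 0.0 = -101.25


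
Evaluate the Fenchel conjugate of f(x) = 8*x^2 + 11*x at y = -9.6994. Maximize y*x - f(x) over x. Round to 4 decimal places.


f*(y) = sup_x {y*x - a*x^2 - b*x} = sup_x {(y-b)*x - a*x^2}
FOC: (y - b) - 2a*x = 0 => x* = (y - b)/(2a)
x* = (-9.6994 - 11)/(2*8) = -1.2937
f*(-9.6994) = (y-b)^2/(4a) = (-9.6994 - 11)^2/(4*8)
= 428.4652/32 = 13.3895


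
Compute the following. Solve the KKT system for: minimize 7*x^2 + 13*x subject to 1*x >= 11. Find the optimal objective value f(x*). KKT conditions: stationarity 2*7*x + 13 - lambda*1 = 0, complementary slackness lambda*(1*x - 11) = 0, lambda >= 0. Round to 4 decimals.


Step 1: Try lambda = 0 (constraint inactive).
x_unc = -13/(2*7) = -0.9286
Check: 1*-0.9286 = -0.9286 < 11 -- violated!
Step 2: Constraint must be active: 1*x = 11
x* = 11/1 = 11.0
lambda = (2*7*11.0 + 13)/1 = 167.0
Step 3: Compute optimal value.
f(x*) = 7*11.0^2 + 13*11.0 = 990.0


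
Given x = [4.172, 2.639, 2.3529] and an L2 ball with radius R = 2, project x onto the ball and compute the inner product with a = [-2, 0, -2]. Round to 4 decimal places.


Step 1: Compute ||x|| (intermediates to 6 decimals).
||x|| = sqrt(4.172^2 + 2.639^2 + 2.3529^2) = 5.468642
Step 2: Project.
Since ||x|| > R, scale = R/||x|| = 2/5.468642 = 0.365722, proj(x) = scale * x
proj(x) = [1.525792, 0.96514, 0.860507]
Step 3: Dot product.
a^T * proj(x) = -2*1.525792 + 0*0.96514 - 2*0.860507 = -4.7726


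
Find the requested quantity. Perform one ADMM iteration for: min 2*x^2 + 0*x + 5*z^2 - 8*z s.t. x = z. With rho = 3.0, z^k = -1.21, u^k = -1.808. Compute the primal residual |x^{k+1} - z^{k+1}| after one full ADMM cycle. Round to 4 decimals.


ADMM iteration with rho = 3.0, z^k = -1.21, u^k = -1.808
Step 1: x-update.
Minimize 2*x^2 + 0*x + (3.0/2)*(x + 1.21 - 1.808)^2
FOC: (2*2 + 3.0)*x = 0 + 3.0*(-1.21 + 1.808)
x^{k+1} = 0.2563
Step 2: z-update.
Minimize 5*z^2 - 8*z + (3.0/2)*(0.2563 - z - 1.808)^2
FOC: (2*5 + 3.0)*z = 8 + 3.0*(0.2563 - 1.808)
z^{k+1} = 0.2573
Step 3: u-update.
u^{k+1} = -1.808 + 0.2563 - 0.2573 = -1.809
Step 4: Primal residual = |0.2563 - 0.2573| = 0.001


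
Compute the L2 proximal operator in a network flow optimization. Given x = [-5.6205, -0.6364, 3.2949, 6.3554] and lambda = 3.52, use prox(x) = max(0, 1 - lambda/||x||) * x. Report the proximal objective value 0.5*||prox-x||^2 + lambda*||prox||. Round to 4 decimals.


Step 1: Compute ||x||.
||x|| = 9.1237
Step 2: Compute scaling factor.
scale = max(0, 1 - 3.52/9.1237) = 0.6142
Step 3: prox(x) = [-3.4521, -0.3909, 2.0237, 3.9034]
||prox(x)|| = 5.6037
Step 4: Proximal objective.
0.5*||prox-x||^2 = 6.1952
lambda*||prox|| = 19.725
Total = 25.9203


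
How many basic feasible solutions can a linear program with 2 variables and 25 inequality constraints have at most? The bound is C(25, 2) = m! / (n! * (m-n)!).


Each vertex corresponds to some choice of n active constraints out of m, so the number of vertices is at most C(m, n) = m! / (n!(m-n)!).
m = 25, n = 2
Numerator: 25 * 24
Denominator: 2! = 2
C(25, 2) = 300


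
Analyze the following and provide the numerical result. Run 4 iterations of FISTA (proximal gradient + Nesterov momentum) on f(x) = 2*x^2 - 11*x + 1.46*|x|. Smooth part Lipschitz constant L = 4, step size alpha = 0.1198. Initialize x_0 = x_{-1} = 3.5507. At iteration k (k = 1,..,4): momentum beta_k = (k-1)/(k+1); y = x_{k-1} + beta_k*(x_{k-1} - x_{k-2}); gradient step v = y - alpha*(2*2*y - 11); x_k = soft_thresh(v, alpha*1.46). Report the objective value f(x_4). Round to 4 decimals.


FISTA on f(x) = 2*x^2 - 11*x + 1.46*|x|
L = 4, alpha = 0.1198
Iteration 1: beta = 0.0, y = 3.5507 + 0.0*(3.5507 - 3.5507) = 3.5507
  grad(y) = 3.2028, v = y - alpha*grad = 3.167
  prox(v) = soft_thresh(3.167, 0.1749) = 2.9921
Iteration 2: beta = 0.3333, y = 2.9921 + 0.3333*(2.9921 - 3.5507) = 2.8059
  grad(y) = 0.2236, v = y - alpha*grad = 2.7791
  prox(v) = soft_thresh(2.7791, 0.1749) = 2.6042
Iteration 3: beta = 0.5, y = 2.6042 + 0.5*(2.6042 - 2.9921) = 2.4103
  grad(y) = -1.359, v = y - alpha*grad = 2.5731
  prox(v) = soft_thresh(2.5731, 0.1749) = 2.3982
Iteration 4: beta = 0.6, y = 2.3982 + 0.6*(2.3982 - 2.6042) = 2.2745
  grad(y) = -1.9019, v = y - alpha*grad = 2.5024
  prox(v) = soft_thresh(2.5024, 0.1749) = 2.3275
f(x_4) = 2*2.3275^2 - 11*2.3275 + 1.46*|2.3275| = -11.3698


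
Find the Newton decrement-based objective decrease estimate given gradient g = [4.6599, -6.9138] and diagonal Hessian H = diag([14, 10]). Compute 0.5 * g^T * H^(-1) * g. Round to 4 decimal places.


Step 1: H is diagonal, so H^(-1) * g = [0.3329, -0.6914].
Step 2: g^T H^(-1) g = sum_i g_i^2 / H_ii
  = (4.6599)^2/14 + (-6.9138)^2/10
  = 1.551 + 4.7801 = 6.3311
Step 3: Objective decrease = 0.5 * g^T H^(-1) g = 3.1656


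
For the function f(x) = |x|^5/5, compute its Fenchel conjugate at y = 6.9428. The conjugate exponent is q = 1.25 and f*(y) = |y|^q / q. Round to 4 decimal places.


The conjugate exponent q satisfies 1/p + 1/q = 1.
p = 5, so q = 5/(5 - 1) = 1.25
|y|^q = 6.9428^1.25 = 11.2699
f*(6.9428) = 11.2699 / 1.25 = 9.0159


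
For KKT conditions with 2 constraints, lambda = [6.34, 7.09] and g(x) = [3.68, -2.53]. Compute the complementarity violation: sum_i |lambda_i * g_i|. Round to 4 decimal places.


KKT complementary slackness check:
lambda_1 * g_1 = 6.34 * 3.68 = 23.3312
lambda_2 * g_2 = 7.09 * -2.53 = -17.9377
Total violation = 23.3312 + 17.9377 = 41.2689


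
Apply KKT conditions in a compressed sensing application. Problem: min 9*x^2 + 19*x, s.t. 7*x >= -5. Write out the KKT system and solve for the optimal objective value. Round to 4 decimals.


Step 1: Try lambda = 0 (constraint inactive).
x_unc = -19/(2*9) = -1.0556
Check: 7*-1.0556 = -7.3892 < -5 -- violated!
Step 2: Constraint must be active: 7*x = -5
x* = -5/7 = -0.7143 (rounded; the exact value -5/7 is used below)
lambda = (2*9*(-5/7) + 19)/7 = 0.8776
Step 3: Compute optimal value.
f(x*) = 9*(-5/7)^2 + 19*(-5/7) = -8.9796


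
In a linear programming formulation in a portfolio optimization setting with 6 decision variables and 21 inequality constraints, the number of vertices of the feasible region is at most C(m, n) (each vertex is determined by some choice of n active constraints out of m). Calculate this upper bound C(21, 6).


Each vertex corresponds to some choice of n active constraints out of m, so the number of vertices is at most C(m, n) = m! / (n!(m-n)!).
m = 21, n = 6
Numerator: 21 * 20 * 19 * 18 * 17 * 16
Denominator: 6! = 720
C(21, 6) = 54264


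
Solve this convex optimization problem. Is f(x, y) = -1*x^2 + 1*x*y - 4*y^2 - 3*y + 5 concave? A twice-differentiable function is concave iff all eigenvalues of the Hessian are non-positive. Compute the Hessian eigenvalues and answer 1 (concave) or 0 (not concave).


The Hessian of f(x,y) = -1*x^2 + 1*x*y - 4*y^2 - 3*y + 5 is:
H = [[-2, 1], [1, -8]]
Trace = -2 - 8 = -10
Determinant = -2*-8 - (1)^2 = 15
Discriminant = (-10)^2 - 4*15 = 40.0
Eigenvalues: lambda_1 = -8.1623, lambda_2 = -1.8377
The function is concave.

1


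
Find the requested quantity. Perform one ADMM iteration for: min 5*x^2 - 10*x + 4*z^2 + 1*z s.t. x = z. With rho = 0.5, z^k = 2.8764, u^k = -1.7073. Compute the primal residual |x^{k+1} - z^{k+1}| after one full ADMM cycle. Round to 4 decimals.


ADMM iteration with rho = 0.5, z^k = 2.8764, u^k = -1.7073
Step 1: x-update.
Minimize 5*x^2 - 10*x + (0.5/2)*(x - 2.8764 - 1.7073)^2
FOC: (2*5 + 0.5)*x = 10 + 0.5*(2.8764 + 1.7073)
x^{k+1} = 1.1707
Step 2: z-update.
Minimize 4*z^2 + 1*z + (0.5/2)*(1.1707 - z - 1.7073)^2
FOC: (2*4 + 0.5)*z = -1 + 0.5*(1.1707 - 1.7073)
z^{k+1} = -0.1492
Step 3: u-update.
u^{k+1} = -1.7073 + 1.1707 + 0.1492 = -0.3874
Step 4: Primal residual = |1.1707 + 0.1492| = 1.3199


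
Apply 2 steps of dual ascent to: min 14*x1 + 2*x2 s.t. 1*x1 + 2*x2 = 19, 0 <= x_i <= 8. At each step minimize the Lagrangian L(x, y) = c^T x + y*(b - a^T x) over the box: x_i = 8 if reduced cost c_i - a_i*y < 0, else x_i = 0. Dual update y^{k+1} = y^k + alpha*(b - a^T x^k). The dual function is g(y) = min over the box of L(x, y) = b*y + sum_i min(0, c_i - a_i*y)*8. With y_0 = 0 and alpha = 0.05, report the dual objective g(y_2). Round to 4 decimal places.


Dual ascent for LP: min 14*x1 + 2*x2, 1*x1 + 2*x2 = 19, 0 <= x_i <= 8
Step 1: y^k = 0.0, reduced costs: (14.0, 2.0)
  x^k = (0.0, 0.0), subgradient = b - a^T x = 19.0
  y^{k+1} = 0.0 + 0.05*19.0 = 0.95
Step 2: y^k = 0.95, reduced costs: (13.05, 0.1)
  x^k = (0.0, 0.0), subgradient = b - a^T x = 19.0
  y^{k+1} = 0.95 + 0.05*19.0 = 1.9
Dual objective at y_2 = 1.9: reduced costs (12.1, -1.8), box minimizer x = (0.0, 8.0)
g(y_2) = b*y + (c1 - a1*y)*x1 + (c2 - a2*y)*x2 = 19*1.9 + 12.1*0.0 + (-1.8)*8.0 = 36.1 + 0.0 - 14.4 = 21.7


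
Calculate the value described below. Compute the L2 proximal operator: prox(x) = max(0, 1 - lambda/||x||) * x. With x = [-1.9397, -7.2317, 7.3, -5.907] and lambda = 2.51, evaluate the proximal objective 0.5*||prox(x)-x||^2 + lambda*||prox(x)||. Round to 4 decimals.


Step 1: Compute ||x||.
||x|| = 12.0101
Step 2: Compute scaling factor.
scale = max(0, 1 - 2.51/12.0101) = 0.791
Step 3: prox(x) = [-1.5343, -5.7203, 5.7744, -4.6725]
||prox(x)|| = 9.5001
Step 4: Proximal objective.
0.5*||prox-x||^2 = 3.1501
lambda*||prox|| = 23.8453
Total = 26.9953


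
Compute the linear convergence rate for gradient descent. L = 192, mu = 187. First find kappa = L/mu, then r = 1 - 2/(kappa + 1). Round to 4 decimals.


Step 1: Compute the condition number.
kappa = L/mu = 192/187 = 1.0267
Step 2: Compute the convergence rate.
r = 1 - 2/(kappa + 1) = 1 - 2*mu/(L + mu) = (L - mu)/(L + mu) = 5/379 = 0.0132


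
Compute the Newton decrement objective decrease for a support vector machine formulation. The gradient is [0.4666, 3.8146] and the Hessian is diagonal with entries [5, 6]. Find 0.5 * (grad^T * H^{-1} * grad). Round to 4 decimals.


Step 1: H is diagonal, so H^(-1) * g = [0.0933, 0.6358].
Step 2: g^T H^(-1) g = sum_i g_i^2 / H_ii
  = (0.4666)^2/5 + (3.8146)^2/6
  = 0.0435 + 2.4252 = 2.4687
Step 3: Objective decrease = 0.5 * g^T H^(-1) g = 1.2344


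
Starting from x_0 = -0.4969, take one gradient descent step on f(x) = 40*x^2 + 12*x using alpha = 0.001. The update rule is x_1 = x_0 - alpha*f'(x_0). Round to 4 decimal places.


We compute the gradient at x_0 and apply the update.
f'(x) = 80*x + 12
f'(-0.4969) = 80*-0.4969 + 12 = -27.752
x_1 = -0.4969 - 0.001*-27.752 = -0.4691


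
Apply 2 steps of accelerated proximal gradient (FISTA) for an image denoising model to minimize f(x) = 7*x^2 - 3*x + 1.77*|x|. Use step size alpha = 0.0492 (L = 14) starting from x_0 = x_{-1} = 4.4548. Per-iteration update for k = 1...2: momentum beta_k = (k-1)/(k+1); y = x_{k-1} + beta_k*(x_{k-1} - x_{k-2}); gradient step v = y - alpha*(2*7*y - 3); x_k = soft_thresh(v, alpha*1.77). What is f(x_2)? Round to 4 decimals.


FISTA on f(x) = 7*x^2 - 3*x + 1.77*|x|
L = 14, alpha = 0.0492
Iteration 1: beta = 0.0, y = 4.4548 + 0.0*(4.4548 - 4.4548) = 4.4548
  grad(y) = 59.3672, v = y - alpha*grad = 1.5339
  prox(v) = soft_thresh(1.5339, 0.0871) = 1.4468
Iteration 2: beta = 0.3333, y = 1.4468 + 0.3333*(1.4468 - 4.4548) = 0.4442
  grad(y) = 3.2188, v = y - alpha*grad = 0.2858
  prox(v) = soft_thresh(0.2858, 0.0871) = 0.1988
f(x_2) = 7*0.1988^2 - 3*0.1988 + 1.77*|0.1988| = 0.032


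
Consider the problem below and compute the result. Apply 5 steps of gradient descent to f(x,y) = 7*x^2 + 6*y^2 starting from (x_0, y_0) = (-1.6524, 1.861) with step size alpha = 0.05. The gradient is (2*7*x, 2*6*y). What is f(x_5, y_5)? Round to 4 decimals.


Gradient descent on f(x,y) = 7*x^2 + 6*y^2.
Starting point: (-1.6524, 1.861), alpha = 0.05
Step 1: grad_x = 2*7*-1.6524 = -23.1336, grad_y = 2*6*1.861 = 22.332
  x_1 = -1.6524 - 0.05*-23.1336 = -0.4957
  y_1 = 1.861 - 0.05*22.332 = 0.7444
Step 2: grad_x = 2*7*-0.4957 = -6.9401, grad_y = 2*6*0.7444 = 8.9328
  x_2 = -0.4957 - 0.05*-6.9401 = -0.1487
  y_2 = 0.7444 - 0.05*8.9328 = 0.2978
Step 3: grad_x = 2*7*-0.1487 = -2.082, grad_y = 2*6*0.2978 = 3.5731
  x_3 = -0.1487 - 0.05*-2.082 = -0.0446
  y_3 = 0.2978 - 0.05*3.5731 = 0.1191
Step 4: grad_x = 2*7*-0.0446 = -0.6246, grad_y = 2*6*0.1191 = 1.4292
  x_4 = -0.0446 - 0.05*-0.6246 = -0.0134
  y_4 = 0.1191 - 0.05*1.4292 = 0.0476
Step 5: grad_x = 2*7*-0.0134 = -0.1874, grad_y = 2*6*0.0476 = 0.5717
  x_5 = -0.0134 - 0.05*-0.1874 = -0.004
  y_5 = 0.0476 - 0.05*0.5717 = 0.0191
f(-0.004, 0.0191) = 7*(-0.004)^2 + 6*0.0191^2 = 0.0023


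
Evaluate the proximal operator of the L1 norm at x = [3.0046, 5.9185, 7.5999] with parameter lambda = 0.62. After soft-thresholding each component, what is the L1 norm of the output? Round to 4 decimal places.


Soft-thresholding with lambda = 0.62:
prox(3.0046) = sign(3.0046)*max(|3.0046| - 0.62, 0) = 2.3846
prox(5.9185) = sign(5.9185)*max(|5.9185| - 0.62, 0) = 5.2985
prox(7.5999) = sign(7.5999)*max(|7.5999| - 0.62, 0) = 6.9799
prox(x) = [2.3846, 5.2985, 6.9799]
||prox(x)||_1 = 2.3846 + 5.2985 + 6.9799 = 14.663


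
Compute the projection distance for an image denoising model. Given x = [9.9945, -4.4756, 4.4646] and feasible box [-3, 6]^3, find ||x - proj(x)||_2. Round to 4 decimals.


Project each component onto [-3, 6].
clip(9.9945) = 6.0, clip(-4.4756) = -3.0, clip(4.4646) = 4.4646
Projection = [6.0, -3.0, 4.4646]
Squared diffs: [15.956, 2.1774, 0.0]
Distance = sqrt(18.1334) = 4.2583


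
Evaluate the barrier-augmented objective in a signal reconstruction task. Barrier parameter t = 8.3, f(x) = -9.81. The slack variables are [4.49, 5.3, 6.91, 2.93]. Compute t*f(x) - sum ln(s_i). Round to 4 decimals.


Step 1: Compute log-barrier.
ln values: [1.5019, 1.6677, 1.933, 1.075]
phi = -(1.5019 + 1.6677 + 1.933 + 1.075) = -6.1775
Step 2: Compute augmented objective.
t*f(x) = 8.3*-9.81 = -81.423
Total = -81.423 - 6.1775 = -87.6005


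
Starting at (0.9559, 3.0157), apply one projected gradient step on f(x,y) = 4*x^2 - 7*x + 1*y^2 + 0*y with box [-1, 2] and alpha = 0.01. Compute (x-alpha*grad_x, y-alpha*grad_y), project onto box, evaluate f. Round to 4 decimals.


Step 1: Compute gradient at (0.9559, 3.0157).
grad_x = 2*4*0.9559 - 7 = 0.6472
grad_y = 2*1*3.0157 + 0 = 6.0314
Step 2: Gradient step.
x_raw = 0.9559 - 0.01*0.6472 = 0.9494
y_raw = 3.0157 - 0.01*6.0314 = 2.9554
Step 3: Project onto [-1, 2].
x_proj = clip(0.9494) = 0.9494
y_proj = clip(2.9554) = 2.0
Step 4: Evaluate f.
f(0.9494, 2.0) = 0.9597


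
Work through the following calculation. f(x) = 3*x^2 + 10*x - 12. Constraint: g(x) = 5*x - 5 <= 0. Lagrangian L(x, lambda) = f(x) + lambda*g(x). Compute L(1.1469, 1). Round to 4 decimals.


Step 1: Evaluate f(x).
f(1.1469) = 3*1.1469^2 + 10*1.1469 - 12 = 3.4151
Step 2: Evaluate g(x).
g(1.1469) = 5*1.1469 - 5 = 0.7345
Step 3: Compute Lagrangian.
L = 3.4151 + 1*0.7345 = 4.1496


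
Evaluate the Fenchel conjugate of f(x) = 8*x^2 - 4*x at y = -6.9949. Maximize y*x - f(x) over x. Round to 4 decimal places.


f*(y) = sup_x {y*x - a*x^2 - b*x} = sup_x {(y-b)*x - a*x^2}
FOC: (y - b) - 2a*x = 0 => x* = (y - b)/(2a)
x* = (-6.9949 + 4)/(2*8) = -0.1872
f*(-6.9949) = (y-b)^2/(4a) = (-6.9949 + 4)^2/(4*8)
= 8.9694/32 = 0.2803


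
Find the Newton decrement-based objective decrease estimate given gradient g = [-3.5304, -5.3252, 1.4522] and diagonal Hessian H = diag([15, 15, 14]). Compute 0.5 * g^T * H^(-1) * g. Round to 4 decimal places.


Step 1: H is diagonal, so H^(-1) * g = [-0.2354, -0.355, 0.1037].
Step 2: g^T H^(-1) g = sum_i g_i^2 / H_ii
  = (-3.5304)^2/15 + (-5.3252)^2/15 + (1.4522)^2/14
  = 0.8309 + 1.8905 + 0.1506 = 2.8721
Step 3: Objective decrease = 0.5 * g^T H^(-1) g = 1.436


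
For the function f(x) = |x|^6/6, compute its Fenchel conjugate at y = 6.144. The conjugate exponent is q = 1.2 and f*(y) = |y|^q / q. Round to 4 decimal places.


The conjugate exponent q satisfies 1/p + 1/q = 1.
p = 6, so q = 6/(6 - 1) = 1.2
|y|^q = 6.144^1.2 = 8.8337
f*(6.144) = 8.8337 / 1.2 = 7.3614


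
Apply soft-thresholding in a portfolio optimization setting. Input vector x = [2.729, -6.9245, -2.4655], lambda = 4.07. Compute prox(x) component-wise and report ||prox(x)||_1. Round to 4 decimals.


Soft-thresholding with lambda = 4.07:
prox(2.729) = sign(2.729)*max(|2.729| - 4.07, 0) = 0.0
prox(-6.9245) = sign(-6.9245)*max(|-6.9245| - 4.07, 0) = -2.8545
prox(-2.4655) = sign(-2.4655)*max(|-2.4655| - 4.07, 0) = 0.0
prox(x) = [0.0, -2.8545, 0.0]
||prox(x)||_1 = 0.0 + 2.8545 + 0.0 = 2.8545


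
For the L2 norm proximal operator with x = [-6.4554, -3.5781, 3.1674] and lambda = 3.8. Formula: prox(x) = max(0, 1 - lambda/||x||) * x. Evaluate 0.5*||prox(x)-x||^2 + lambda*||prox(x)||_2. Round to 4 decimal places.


Step 1: Compute ||x||.
||x|| = 8.0317
Step 2: Compute scaling factor.
scale = max(0, 1 - 3.8/8.0317) = 0.5269
Step 3: prox(x) = [-3.4012, -1.8852, 1.6688]
||prox(x)|| = 4.2317
Step 4: Proximal objective.
0.5*||prox-x||^2 = 7.22
lambda*||prox|| = 16.0805
Total = 23.3003


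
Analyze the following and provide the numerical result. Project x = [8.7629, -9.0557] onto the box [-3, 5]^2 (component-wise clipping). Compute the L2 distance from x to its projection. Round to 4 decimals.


Project each component onto [-3, 5].
clip(8.7629) = 5.0, clip(-9.0557) = -3.0
Projection = [5.0, -3.0]
Squared diffs: [14.1594, 36.6715]
Distance = sqrt(50.8309) = 7.1296


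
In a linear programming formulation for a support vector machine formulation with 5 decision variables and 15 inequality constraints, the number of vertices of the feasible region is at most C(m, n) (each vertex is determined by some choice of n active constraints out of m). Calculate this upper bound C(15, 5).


Each vertex corresponds to some choice of n active constraints out of m, so the number of vertices is at most C(m, n) = m! / (n!(m-n)!).
m = 15, n = 5
Numerator: 15 * 14 * 13 * 12 * 11
Denominator: 5! = 120
C(15, 5) = 3003


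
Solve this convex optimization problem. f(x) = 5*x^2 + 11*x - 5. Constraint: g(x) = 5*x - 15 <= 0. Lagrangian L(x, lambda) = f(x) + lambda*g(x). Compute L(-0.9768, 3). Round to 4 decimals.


Step 1: Evaluate f(x).
f(-0.9768) = 5*(-0.9768)^2 + 11*(-0.9768) - 5 = -10.9741
Step 2: Evaluate g(x).
g(-0.9768) = 5*-0.9768 - 15 = -19.884
Step 3: Compute Lagrangian.
L = -10.9741 + 3*-19.884 = -70.6261


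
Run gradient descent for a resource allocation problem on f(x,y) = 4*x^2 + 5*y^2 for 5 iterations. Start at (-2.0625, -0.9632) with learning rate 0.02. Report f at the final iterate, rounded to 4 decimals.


Gradient descent on f(x,y) = 4*x^2 + 5*y^2.
Starting point: (-2.0625, -0.9632), alpha = 0.02
Step 1: grad_x = 2*4*-2.0625 = -16.5, grad_y = 2*5*-0.9632 = -9.632
  x_1 = -2.0625 - 0.02*-16.5 = -1.7325
  y_1 = -0.9632 - 0.02*-9.632 = -0.7706
Step 2: grad_x = 2*4*-1.7325 = -13.86, grad_y = 2*5*-0.7706 = -7.7056
  x_2 = -1.7325 - 0.02*-13.86 = -1.4553
  y_2 = -0.7706 - 0.02*-7.7056 = -0.6164
Step 3: grad_x = 2*4*-1.4553 = -11.6424, grad_y = 2*5*-0.6164 = -6.1645
  x_3 = -1.4553 - 0.02*-11.6424 = -1.2225
  y_3 = -0.6164 - 0.02*-6.1645 = -0.4932
Step 4: grad_x = 2*4*-1.2225 = -9.7796, grad_y = 2*5*-0.4932 = -4.9316
  x_4 = -1.2225 - 0.02*-9.7796 = -1.0269
  y_4 = -0.4932 - 0.02*-4.9316 = -0.3945
Step 5: grad_x = 2*4*-1.0269 = -8.2149, grad_y = 2*5*-0.3945 = -3.9453
  x_5 = -1.0269 - 0.02*-8.2149 = -0.8626
  y_5 = -0.3945 - 0.02*-3.9453 = -0.3156
f(-0.8626, -0.3156) = 4*(-0.8626)^2 + 5*(-0.3156)^2 = 3.4741


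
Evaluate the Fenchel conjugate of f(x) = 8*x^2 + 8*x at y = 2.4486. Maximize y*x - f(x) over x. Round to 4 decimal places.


f*(y) = sup_x {y*x - a*x^2 - b*x} = sup_x {(y-b)*x - a*x^2}
FOC: (y - b) - 2a*x = 0 => x* = (y - b)/(2a)
x* = (2.4486 - 8)/(2*8) = -0.347
f*(2.4486) = (y-b)^2/(4a) = (2.4486 - 8)^2/(4*8)
= 30.818/32 = 0.9631


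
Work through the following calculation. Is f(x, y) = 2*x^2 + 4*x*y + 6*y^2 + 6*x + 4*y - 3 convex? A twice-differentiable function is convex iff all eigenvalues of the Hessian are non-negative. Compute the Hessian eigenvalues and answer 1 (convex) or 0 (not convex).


The Hessian of f(x,y) = 2*x^2 + 4*x*y + 6*y^2 + 6*x + 4*y - 3 is:
H = [[4, 4], [4, 12]]
Trace = 4 + 12 = 16
Determinant = 4*12 - (4)^2 = 32
Discriminant = (16)^2 - 4*32 = 128.0
Eigenvalues: lambda_1 = 2.3431, lambda_2 = 13.6569
The function is convex.

1


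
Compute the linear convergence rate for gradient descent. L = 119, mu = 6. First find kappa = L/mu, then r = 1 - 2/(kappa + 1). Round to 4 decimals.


Step 1: Compute the condition number.
kappa = L/mu = 119/6 = 19.8333
Step 2: Compute the convergence rate.
r = 1 - 2/(kappa + 1) = 1 - 2*mu/(L + mu) = (L - mu)/(L + mu) = 113/125 = 0.904


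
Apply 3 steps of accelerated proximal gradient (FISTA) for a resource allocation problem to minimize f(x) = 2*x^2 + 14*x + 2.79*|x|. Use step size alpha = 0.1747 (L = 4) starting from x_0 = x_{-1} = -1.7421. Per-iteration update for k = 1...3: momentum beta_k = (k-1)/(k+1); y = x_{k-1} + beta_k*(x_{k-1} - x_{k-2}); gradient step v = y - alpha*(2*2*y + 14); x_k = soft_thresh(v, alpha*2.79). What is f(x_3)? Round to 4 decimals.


FISTA on f(x) = 2*x^2 + 14*x + 2.79*|x|
L = 4, alpha = 0.1747
Iteration 1: beta = 0.0, y = -1.7421 + 0.0*(-1.7421 + 1.7421) = -1.7421
  grad(y) = 7.0316, v = y - alpha*grad = -2.9705
  prox(v) = soft_thresh(-2.9705, 0.4874) = -2.4831
Iteration 2: beta = 0.3333, y = -2.4831 + 0.3333*(-2.4831 + 1.7421) = -2.7301
  grad(y) = 3.0796, v = y - alpha*grad = -3.2681
  prox(v) = soft_thresh(-3.2681, 0.4874) = -2.7807
Iteration 3: beta = 0.5, y = -2.7807 + 0.5*(-2.7807 + 2.4831) = -2.9295
  grad(y) = 2.282, v = y - alpha*grad = -3.3282
  prox(v) = soft_thresh(-3.3282, 0.4874) = -2.8407
f(x_3) = 2*(-2.8407)^2 + 14*(-2.8407) + 2.79*|-2.8407| = -15.7051


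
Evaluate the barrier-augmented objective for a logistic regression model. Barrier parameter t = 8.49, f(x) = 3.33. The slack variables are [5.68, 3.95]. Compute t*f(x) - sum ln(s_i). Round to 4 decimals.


Step 1: Compute log-barrier.
ln values: [1.737, 1.3737]
phi = -(1.737 + 1.3737) = -3.1107
Step 2: Compute augmented objective.
t*f(x) = 8.49*3.33 = 28.2717
Total = 28.2717 - 3.1107 = 25.161


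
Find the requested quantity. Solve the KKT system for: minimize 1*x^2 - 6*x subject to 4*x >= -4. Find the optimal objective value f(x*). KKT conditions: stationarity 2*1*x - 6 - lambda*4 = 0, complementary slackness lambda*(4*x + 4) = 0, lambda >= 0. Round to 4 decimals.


Step 1: Try lambda = 0 (constraint inactive).
Stationarity: 2*1*x - 6 = 0
x* = 6/(2*1) = 3.0
Check constraint: 4*3.0 = 12.0 >= -4 -- satisfied.
Step 2: Compute optimal value.
f(x*) = 1*3.0^2 - 6*3.0 = -9.0


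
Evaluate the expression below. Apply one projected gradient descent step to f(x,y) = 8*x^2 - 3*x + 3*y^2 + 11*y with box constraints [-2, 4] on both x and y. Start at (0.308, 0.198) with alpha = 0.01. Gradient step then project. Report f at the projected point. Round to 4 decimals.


Step 1: Compute gradient at (0.308, 0.198).
grad_x = 2*8*0.308 - 3 = 1.928
grad_y = 2*3*0.198 + 11 = 12.188
Step 2: Gradient step.
x_raw = 0.308 - 0.01*1.928 = 0.2887
y_raw = 0.198 - 0.01*12.188 = 0.0761
Step 3: Project onto [-2, 4].
x_proj = clip(0.2887) = 0.2887
y_proj = clip(0.0761) = 0.0761
Step 4: Evaluate f.
f(0.2887, 0.0761) = 0.6554


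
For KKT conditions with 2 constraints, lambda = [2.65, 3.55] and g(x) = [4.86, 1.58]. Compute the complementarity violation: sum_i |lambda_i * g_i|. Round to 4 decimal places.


KKT complementary slackness check:
lambda_1 * g_1 = 2.65 * 4.86 = 12.879
lambda_2 * g_2 = 3.55 * 1.58 = 5.609
Total violation = 12.879 + 5.609 = 18.488
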